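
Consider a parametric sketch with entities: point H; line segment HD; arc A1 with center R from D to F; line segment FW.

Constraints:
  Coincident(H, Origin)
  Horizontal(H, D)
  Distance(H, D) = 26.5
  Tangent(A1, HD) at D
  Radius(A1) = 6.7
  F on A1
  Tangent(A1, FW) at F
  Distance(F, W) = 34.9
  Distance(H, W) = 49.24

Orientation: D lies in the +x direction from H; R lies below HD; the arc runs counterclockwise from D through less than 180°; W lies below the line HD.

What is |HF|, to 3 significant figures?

21.3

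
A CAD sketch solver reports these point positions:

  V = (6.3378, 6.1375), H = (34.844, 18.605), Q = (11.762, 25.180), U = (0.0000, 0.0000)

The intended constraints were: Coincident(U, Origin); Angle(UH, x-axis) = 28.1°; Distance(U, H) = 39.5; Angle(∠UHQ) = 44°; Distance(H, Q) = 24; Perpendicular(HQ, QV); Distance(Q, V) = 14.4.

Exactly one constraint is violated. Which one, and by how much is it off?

Distance(Q, V) = 14.4 — off by 5.40.

U = (0.00, 0.00) ✓; UH at 28.10° ✓; |UH| = 39.50 ✓; ∠UHQ = 44.00° ✓; |HQ| = 24.00 ✓; ∠(HQ, QV) = 90.00° ✓; |QV| = 19.80 ✗.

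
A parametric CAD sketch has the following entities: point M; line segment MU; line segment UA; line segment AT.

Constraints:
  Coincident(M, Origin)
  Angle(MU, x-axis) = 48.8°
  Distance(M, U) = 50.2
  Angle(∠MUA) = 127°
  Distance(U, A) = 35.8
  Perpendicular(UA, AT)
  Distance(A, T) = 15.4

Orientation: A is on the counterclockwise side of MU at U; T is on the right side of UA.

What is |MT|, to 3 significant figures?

86.2

M is at the origin; MU runs at 48.8° with length 50.2, so U = 50.2·(cos 48.8°, sin 48.8°) = (33.1, 37.8). ∠MUA = 127.0°, so UA runs at 48.8° + (180° − 127.0°) = 102° from the x-axis; with |UA| = 35.8, A = U + 35.8·(cos 102°, sin 102°) = (25.7, 72.8). The perpendicularity gives AT at right angles to UA; with |AT| = 15.4 on the right of UA, T = A + 15.4·(0.979, 0.204) = (40.8, 76.0). Then |MT| = |T − M| = 86.2.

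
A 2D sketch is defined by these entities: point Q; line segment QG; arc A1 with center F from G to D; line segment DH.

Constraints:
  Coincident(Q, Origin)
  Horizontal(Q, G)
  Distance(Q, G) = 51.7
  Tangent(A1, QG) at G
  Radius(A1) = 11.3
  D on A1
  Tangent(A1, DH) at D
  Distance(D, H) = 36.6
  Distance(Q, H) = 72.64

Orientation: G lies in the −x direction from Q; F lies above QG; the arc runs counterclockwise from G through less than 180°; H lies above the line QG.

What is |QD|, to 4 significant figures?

43.69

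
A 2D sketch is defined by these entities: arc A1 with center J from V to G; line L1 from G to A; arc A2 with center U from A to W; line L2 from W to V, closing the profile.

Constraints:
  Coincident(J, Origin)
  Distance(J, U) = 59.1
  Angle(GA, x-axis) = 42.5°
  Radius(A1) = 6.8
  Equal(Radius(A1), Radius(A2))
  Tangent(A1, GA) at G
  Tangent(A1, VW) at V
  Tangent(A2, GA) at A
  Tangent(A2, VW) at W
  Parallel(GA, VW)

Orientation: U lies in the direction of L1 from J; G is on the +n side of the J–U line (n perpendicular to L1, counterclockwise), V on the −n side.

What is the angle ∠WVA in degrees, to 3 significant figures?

13.0°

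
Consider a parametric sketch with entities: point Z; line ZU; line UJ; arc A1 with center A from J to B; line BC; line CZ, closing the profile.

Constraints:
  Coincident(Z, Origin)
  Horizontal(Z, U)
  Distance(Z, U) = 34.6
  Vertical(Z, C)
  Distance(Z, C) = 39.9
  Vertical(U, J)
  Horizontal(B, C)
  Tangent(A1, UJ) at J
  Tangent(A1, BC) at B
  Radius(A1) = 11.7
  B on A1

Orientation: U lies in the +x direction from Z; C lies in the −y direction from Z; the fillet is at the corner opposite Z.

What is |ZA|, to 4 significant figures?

36.33

Z and C share the same x with |ZC| = 39.9 and C on the −y side, so C = (0.000, -39.90). The virtual corner opposite Z is at (34.60, -39.90). The tangent condition forces AJ to be normal to UJ and tangency of A1 to BC means the radius AB is perpendicular to BC, with radius 11.7, so the center A sits 11.7 in from both sides at A = (22.90, -28.20). Then |ZA| = |A − Z| = 36.33.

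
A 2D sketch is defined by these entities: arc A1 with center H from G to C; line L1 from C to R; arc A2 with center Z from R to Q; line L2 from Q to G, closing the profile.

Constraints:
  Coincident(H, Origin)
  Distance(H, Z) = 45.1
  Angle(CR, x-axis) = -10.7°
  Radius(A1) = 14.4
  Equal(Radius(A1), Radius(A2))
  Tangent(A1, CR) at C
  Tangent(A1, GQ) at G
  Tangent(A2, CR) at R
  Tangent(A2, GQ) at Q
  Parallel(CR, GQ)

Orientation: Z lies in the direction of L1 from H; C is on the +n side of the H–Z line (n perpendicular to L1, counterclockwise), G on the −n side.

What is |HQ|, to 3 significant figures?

47.3

Tangency of A1 to both parallel lines with radius 14.4 puts C and G at H ± 14.4·n: C = (2.67, 14.1), G = (-2.67, -14.1). Equal radii place R and Q the same way about Z: R = Z + 14.4·n = (47.0, 5.78), Q = Z − 14.4·n = (41.6, -22.5). Then |HQ| = |Q − H| = 47.3.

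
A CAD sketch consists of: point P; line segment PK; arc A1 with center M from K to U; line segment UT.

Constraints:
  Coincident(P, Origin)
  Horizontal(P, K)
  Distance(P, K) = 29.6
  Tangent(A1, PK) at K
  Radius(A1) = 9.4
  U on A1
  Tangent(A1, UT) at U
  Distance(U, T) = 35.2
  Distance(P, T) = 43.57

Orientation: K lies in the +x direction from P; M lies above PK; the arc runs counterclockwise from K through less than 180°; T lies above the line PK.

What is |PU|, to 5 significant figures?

39.777

P is at the origin; P and K share the same y with |PK| = 29.6 and K on the +x side, so K = (29.600, 0.0000). The tangent condition forces MK to be normal to PK, so M = K + (0, 9.4) = (29.600, 9.4000). Since MU ⟂ UT (tangency), |MT| = √(9.4² + 35.2²) = 36.434 regardless of where U sits on A1. So T lies on both circle(P, 43.57) and circle(M, 36.434); the above-PK intersection is T = (12.701, 41.678). U is the foot of the tangent from T: U = (36.521, 15.761).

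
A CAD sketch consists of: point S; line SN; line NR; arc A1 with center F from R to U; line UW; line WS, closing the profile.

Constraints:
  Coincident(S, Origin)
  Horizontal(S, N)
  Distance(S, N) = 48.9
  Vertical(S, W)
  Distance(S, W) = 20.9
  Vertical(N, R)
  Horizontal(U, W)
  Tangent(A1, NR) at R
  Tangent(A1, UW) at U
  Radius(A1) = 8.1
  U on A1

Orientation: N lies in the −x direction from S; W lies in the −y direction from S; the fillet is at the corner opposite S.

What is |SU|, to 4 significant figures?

45.84

S is at the origin; SN is horizontal with |SN| = 48.9 and N on the −x side, so N = (-48.90, 0.000). SW is vertical with |SW| = 20.9 and W on the −y side, so W = (0.000, -20.90). The virtual corner opposite S is at (-48.90, -20.90). The tangent condition forces FR to be normal to NR and since A1 is tangent to UW there, FU ⟂ UW, with radius 8.1, so the center F sits 8.1 in from both sides at F = (-40.80, -12.80). That places the tangent points at R = (-48.90, -12.80) on NR and U = (-40.80, -20.90) on UW. Then |SU| = |U − S| = 45.84.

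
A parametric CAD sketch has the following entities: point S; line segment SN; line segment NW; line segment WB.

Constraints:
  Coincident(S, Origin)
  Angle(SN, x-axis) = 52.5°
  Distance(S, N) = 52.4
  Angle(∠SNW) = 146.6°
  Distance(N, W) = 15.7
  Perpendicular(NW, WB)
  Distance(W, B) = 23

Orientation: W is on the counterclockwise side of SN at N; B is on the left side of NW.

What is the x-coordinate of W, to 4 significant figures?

33.02

S is at the origin; SN runs at 52.5° with length 52.4, so N = 52.4·(cos 52.5°, sin 52.5°) = (31.90, 41.57). ∠SNW = 146.6°, so NW runs at 52.5° + (180° − 146.6°) = 85.90° from the x-axis; with |NW| = 15.7, W = N + 15.7·(cos 85.90°, sin 85.90°) = (33.02, 57.23). So W.x = 33.02.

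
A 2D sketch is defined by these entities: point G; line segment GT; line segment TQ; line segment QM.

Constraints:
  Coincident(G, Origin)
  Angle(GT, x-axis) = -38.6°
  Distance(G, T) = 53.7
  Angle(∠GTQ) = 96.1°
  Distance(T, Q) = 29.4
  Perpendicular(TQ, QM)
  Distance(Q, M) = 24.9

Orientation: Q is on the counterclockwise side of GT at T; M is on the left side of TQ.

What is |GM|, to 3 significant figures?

45.2

G is at the origin; GT runs at -38.6° with length 53.7, so T = 53.7·(cos -38.6°, sin -38.6°) = (42.0, -33.5). ∠GTQ = 96.1°, so TQ runs at -38.6° + (180° − 96.1°) = 45.3° from the x-axis; with |TQ| = 29.4, Q = T + 29.4·(cos 45.3°, sin 45.3°) = (62.6, -12.6). The perpendicularity gives QM at right angles to TQ; with |QM| = 24.9 on the left of TQ, M = Q + 24.9·(-0.711, 0.703) = (44.9, 4.91). Then |GM| = |M − G| = 45.2.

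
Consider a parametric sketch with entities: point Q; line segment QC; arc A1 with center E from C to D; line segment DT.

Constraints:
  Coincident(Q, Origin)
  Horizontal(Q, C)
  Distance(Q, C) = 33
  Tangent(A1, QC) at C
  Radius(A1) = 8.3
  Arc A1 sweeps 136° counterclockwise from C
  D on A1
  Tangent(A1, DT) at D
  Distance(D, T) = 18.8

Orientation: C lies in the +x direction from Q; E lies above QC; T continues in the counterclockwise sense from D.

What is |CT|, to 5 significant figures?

28.410

Q is at the origin; QC is horizontal with |QC| = 33.0 and C on the +x side, so C = (33.000, 0.0000). Tangency of A1 to QC means the radius EC is perpendicular to QC, so E = C + (0, 8.3) = (33.000, 8.3000). On A1, C sits at bearing -90° from E; a 136° counterclockwise sweep puts D at bearing 46°, so D = E + 8.3·(cos 46°, sin 46°) = (38.766, 14.271). Tangency of A1 to DT means the radius ED is perpendicular to DT, so DT runs along (−sin 46°, cos 46°); with |DT| = 18.8, T = (25.242, 27.330). Then |CT| = |T − C| = 28.410.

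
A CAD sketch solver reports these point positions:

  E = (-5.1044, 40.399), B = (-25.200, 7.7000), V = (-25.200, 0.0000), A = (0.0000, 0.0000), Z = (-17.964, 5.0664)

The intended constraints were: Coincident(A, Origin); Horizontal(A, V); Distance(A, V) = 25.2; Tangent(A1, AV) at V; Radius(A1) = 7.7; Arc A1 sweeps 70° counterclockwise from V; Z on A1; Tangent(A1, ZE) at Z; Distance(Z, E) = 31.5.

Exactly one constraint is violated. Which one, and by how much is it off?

Distance(Z, E) = 31.5 — off by 6.10.

A = (0.00, 0.00) ✓; A.y = 0.00, V.y = 0.00 ✓; |AV| = 25.20 ✓; ∠(BV, VA) = 90.00° ✓; |BV| = 7.700 ✓; bearing(B→Z) − bearing(B→V) = 70.00° ✓; |BZ| = 7.700 ✓; ∠(BZ, ZE) = 90.00° ✓; |ZE| = 37.60 ✗.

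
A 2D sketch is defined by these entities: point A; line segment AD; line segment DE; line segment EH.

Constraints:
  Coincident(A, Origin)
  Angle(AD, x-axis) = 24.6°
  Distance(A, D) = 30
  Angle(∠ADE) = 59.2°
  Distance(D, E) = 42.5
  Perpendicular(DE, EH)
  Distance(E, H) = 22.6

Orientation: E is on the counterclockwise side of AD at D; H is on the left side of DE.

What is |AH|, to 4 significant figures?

27.32

A is at the origin; AD runs at 24.6° with length 30.0, so D = 30.0·(cos 24.6°, sin 24.6°) = (27.28, 12.49). ∠ADE = 59.2°, so DE runs at 24.6° + (180° − 59.2°) = 145.4° from the x-axis; with |DE| = 42.5, E = D + 42.5·(cos 145.4°, sin 145.4°) = (-7.706, 36.62). The perpendicularity gives EH at right angles to DE; with |EH| = 22.6 on the left of DE, H = E + 22.6·(-0.5678, -0.8231) = (-20.54, 18.02). Then |AH| = |H − A| = 27.32.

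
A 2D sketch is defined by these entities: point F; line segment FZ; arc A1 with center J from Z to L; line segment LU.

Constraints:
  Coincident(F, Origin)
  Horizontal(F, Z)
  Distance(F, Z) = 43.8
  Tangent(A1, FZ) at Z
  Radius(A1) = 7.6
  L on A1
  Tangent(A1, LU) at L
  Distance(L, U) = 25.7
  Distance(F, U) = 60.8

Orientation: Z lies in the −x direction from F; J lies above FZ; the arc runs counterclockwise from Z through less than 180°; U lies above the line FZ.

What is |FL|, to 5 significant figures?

39.073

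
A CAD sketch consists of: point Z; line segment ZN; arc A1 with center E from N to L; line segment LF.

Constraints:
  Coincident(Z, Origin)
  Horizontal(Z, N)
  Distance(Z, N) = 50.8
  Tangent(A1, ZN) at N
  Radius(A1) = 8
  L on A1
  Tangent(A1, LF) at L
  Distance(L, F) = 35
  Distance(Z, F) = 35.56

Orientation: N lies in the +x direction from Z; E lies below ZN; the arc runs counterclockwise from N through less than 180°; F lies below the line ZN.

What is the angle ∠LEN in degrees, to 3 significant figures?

47.6°

Checks: |EL| = 8.000 ✓; ∠(EL, LF) = 90.00° ✓; |LF| = 35.00 ✓; |ZF| = 35.56 ✓.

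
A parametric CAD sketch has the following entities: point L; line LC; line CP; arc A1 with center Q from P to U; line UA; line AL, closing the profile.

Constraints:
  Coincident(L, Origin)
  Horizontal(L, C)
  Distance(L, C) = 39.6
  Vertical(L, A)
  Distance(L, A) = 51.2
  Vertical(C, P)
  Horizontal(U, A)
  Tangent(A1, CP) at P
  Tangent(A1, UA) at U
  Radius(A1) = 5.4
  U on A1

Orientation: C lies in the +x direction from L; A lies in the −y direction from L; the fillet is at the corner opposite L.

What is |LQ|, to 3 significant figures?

57.2

L is at the origin; L and C share the same y with |LC| = 39.6 and C on the +x side, so C = (39.6, 0.00). L and A share the same x with |LA| = 51.2 and A on the −y side, so A = (0.00, -51.2). The virtual corner opposite L is at (39.6, -51.2). Tangency of A1 to CP means the radius QP is perpendicular to CP and A1 meets UA tangentially, so QU is at right angles to UA, with radius 5.4, so the center Q sits 5.4 in from both sides at Q = (34.2, -45.8). Then |LQ| = |Q − L| = 57.2.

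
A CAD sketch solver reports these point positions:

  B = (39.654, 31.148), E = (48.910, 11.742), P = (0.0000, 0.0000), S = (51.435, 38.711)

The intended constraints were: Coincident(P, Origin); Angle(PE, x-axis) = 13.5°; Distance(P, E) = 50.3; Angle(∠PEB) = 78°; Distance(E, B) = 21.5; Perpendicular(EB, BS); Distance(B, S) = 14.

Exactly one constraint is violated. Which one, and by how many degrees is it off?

Perpendicular(EB, BS) — off by 7.20°.

P = (0.00, 0.00) ✓; PE at 13.50° ✓; |PE| = 50.30 ✓; ∠PEB = 78.00° ✓; |EB| = 21.50 ✓; ∠(EB, BS) = 82.80° ✗; |BS| = 14.00 ✓.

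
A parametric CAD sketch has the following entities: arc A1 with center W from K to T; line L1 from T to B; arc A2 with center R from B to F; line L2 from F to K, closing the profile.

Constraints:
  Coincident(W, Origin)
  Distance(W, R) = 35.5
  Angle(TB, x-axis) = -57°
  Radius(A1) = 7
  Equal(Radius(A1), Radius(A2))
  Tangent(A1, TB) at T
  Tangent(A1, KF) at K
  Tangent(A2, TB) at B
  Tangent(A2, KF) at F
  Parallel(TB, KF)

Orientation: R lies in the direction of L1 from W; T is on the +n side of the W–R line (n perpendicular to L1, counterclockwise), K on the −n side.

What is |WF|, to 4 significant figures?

36.18

The slot axis is L1's direction at -57.0°, so u = (cos -57.0°, sin -57.0°) = (0.5446, -0.8387) and n = (−sin -57.0°, cos -57.0°) = (0.8387, 0.5446). W is at the origin and R lies 35.5 along u from W, so R = 35.5·u = (19.33, -29.77). Tangency of A1 to both parallel lines with radius 7.0 puts T and K at W ± 7.0·n: T = (5.871, 3.812), K = (-5.871, -3.812). Equal radii place B and F the same way about R: B = R + 7.0·n = (25.21, -25.96), F = R − 7.0·n = (13.46, -33.59). Then |WF| = |F − W| = 36.18.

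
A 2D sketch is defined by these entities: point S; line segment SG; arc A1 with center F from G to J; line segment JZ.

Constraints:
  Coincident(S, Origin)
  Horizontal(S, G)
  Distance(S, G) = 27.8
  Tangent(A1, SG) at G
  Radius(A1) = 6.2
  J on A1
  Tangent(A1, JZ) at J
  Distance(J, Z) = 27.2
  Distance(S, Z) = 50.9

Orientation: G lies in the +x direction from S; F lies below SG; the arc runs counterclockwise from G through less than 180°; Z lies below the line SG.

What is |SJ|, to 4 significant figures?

25.13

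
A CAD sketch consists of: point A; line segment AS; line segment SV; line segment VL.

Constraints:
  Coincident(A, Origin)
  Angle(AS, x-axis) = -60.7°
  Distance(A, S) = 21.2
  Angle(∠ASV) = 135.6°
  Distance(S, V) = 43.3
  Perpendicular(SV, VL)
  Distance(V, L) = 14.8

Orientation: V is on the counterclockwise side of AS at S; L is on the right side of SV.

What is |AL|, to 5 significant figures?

65.530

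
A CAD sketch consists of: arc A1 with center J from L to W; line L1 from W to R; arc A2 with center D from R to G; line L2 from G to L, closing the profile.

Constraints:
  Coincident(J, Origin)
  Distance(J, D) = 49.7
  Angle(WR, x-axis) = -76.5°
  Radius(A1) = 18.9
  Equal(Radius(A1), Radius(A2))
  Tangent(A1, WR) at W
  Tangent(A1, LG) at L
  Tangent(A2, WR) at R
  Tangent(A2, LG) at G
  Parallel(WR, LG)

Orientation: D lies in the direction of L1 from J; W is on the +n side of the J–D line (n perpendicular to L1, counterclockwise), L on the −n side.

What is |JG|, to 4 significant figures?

53.17

The slot axis is L1's direction at -76.5°, so u = (cos -76.5°, sin -76.5°) = (0.2334, -0.9724) and n = (−sin -76.5°, cos -76.5°) = (0.9724, 0.2334). J is at the origin and D lies 49.7 along u from J, so D = 49.7·u = (11.60, -48.33). Tangency of A1 to both parallel lines with radius 18.9 puts W and L at J ± 18.9·n: W = (18.38, 4.412), L = (-18.38, -4.412). Equal radii place R and G the same way about D: R = D + 18.9·n = (29.98, -43.91), G = D − 18.9·n = (-6.776, -52.74). Then |JG| = |G − J| = 53.17.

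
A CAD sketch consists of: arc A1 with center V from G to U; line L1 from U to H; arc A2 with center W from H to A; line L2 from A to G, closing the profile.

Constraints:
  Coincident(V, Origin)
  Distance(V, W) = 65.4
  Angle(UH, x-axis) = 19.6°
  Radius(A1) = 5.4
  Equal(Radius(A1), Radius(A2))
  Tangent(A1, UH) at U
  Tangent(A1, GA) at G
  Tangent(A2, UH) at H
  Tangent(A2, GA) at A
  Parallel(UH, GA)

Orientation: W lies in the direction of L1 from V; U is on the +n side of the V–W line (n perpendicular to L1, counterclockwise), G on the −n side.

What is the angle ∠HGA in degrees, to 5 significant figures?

9.3771°

Tangency of A1 to both parallel lines with radius 5.4 puts U and G at V ± 5.4·n: U = (-1.8114, 5.0871), G = (1.8114, -5.0871). Equal radii place H and A the same way about W: H = W + 5.4·n = (59.799, 27.026), A = W − 5.4·n = (63.422, 16.851). Then cos ∠HGA = GH·GA / (|GH||GA|), giving 9.3771°.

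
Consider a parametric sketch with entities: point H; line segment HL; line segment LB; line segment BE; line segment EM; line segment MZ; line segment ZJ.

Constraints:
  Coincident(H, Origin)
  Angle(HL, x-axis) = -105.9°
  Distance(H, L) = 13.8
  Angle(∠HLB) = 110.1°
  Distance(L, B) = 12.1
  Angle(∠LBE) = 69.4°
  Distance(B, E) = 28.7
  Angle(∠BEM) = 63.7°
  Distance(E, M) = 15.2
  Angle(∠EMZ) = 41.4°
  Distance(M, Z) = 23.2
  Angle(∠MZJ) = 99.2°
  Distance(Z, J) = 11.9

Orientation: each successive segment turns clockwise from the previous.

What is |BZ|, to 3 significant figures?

18.2

H is at the origin; HL runs at -105.9° with length 13.8, so L = (-3.78, -13.3). ∠HLB = 110.1° gives LB at -176° from the x-axis; with |LB| = 12.1, B = (-15.8, -14.2). ∠LBE = 69.4° gives BE at 73.6° from the x-axis; with |BE| = 28.7, E = (-7.74, 13.4). ∠BEM = 63.7° gives EM at -42.7° from the x-axis; with |EM| = 15.2, M = (3.43, 3.07). ∠EMZ = 41.4° gives MZ at 179° from the x-axis; with |MZ| = 23.2, Z = (-19.8, 3.59). Then |BZ| = |Z − B| = 18.2.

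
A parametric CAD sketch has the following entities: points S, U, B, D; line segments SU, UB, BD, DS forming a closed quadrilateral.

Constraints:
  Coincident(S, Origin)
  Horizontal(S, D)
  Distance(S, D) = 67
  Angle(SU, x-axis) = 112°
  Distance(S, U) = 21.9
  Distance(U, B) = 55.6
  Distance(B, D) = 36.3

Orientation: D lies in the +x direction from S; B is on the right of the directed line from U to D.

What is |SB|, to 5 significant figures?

37.627

S is at the origin; S and D share the same y with |SD| = 67.0 and D in +x, so D = (67.0, 0). SU runs at 112.0° with |SU| = 21.9, so U = (-8.2039, 20.305). B is determined by |UB| = 55.6 and |BD| = 36.3 together: it lies at the intersection of circle(U, 55.6) and circle(D, 36.3). With |UD| = 77.897, the foot of the radical line on UD is 50.333 from U and the perpendicular offset is √(55.6² − 50.333²) = 23.621. Taking the right-of-UD solution: B = (34.232, -15.619).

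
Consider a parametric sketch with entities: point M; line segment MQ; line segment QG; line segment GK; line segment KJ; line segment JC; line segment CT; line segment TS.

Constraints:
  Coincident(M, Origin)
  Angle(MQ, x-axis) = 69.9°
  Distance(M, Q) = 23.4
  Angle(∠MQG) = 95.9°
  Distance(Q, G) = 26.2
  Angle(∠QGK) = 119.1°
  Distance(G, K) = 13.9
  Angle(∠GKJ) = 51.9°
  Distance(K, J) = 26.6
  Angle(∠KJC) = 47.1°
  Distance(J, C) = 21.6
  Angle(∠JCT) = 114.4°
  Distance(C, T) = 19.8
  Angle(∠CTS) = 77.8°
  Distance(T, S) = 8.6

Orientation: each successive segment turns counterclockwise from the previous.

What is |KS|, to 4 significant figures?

3.287

∠JCT = 114.4° gives CT at -178.5° from the x-axis; with |CT| = 19.8, T = (-30.70, 36.64). ∠CTS = 77.8° gives TS at -76.30° from the x-axis; with |TS| = 8.6, S = (-28.66, 28.29). Then |KS| = |S − K| = 3.287.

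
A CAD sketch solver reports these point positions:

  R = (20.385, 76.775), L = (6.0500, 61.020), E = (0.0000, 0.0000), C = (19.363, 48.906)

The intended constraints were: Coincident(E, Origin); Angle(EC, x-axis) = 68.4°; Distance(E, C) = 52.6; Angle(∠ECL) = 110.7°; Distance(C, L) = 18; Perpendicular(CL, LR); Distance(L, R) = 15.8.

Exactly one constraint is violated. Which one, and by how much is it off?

Distance(L, R) = 15.8 — off by 5.50.

E = (0.00, 0.00) ✓; EC at 68.40° ✓; |EC| = 52.60 ✓; ∠ECL = 110.7° ✓; |CL| = 18.00 ✓; ∠(CL, LR) = 90.00° ✓; |LR| = 21.30 ✗.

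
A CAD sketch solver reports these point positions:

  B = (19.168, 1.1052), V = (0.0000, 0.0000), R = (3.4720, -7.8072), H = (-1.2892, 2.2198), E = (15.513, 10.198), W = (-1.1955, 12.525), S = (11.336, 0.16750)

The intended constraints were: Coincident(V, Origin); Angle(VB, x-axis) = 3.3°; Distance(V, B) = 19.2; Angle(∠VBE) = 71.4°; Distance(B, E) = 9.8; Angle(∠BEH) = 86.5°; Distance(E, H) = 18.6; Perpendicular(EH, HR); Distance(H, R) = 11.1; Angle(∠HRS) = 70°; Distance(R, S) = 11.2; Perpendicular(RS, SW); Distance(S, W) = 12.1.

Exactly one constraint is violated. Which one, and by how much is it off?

Distance(S, W) = 12.1 — off by 5.50.

V = (0.00, 0.00) ✓; VB at 3.300° ✓; |VB| = 19.20 ✓; ∠VBE = 71.40° ✓; |BE| = 9.800 ✓; ∠BEH = 86.50° ✓; |EH| = 18.60 ✓; ∠(EH, HR) = 90.00° ✓; |HR| = 11.10 ✓; ∠HRS = 70.00° ✓; |RS| = 11.20 ✓; ∠(RS, SW) = 90.00° ✓; |SW| = 17.60 ✗.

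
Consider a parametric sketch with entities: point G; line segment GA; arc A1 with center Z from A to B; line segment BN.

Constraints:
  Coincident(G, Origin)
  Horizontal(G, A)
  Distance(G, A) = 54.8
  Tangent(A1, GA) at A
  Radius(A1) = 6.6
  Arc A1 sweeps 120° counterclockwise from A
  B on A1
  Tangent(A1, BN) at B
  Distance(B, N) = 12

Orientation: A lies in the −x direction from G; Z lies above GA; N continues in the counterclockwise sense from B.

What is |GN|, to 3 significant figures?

58.7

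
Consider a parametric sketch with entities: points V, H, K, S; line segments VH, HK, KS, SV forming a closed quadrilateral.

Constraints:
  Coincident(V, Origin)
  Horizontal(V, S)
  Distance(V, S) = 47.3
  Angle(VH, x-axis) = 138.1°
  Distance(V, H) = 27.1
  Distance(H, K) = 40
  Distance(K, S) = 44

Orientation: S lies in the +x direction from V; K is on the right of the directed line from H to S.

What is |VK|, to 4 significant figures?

13.84

V is at the origin; V and S share the same y with |VS| = 47.3 and S in +x, so S = (47.3, 0). VH runs at 138.1° with |VH| = 27.1, so H = (-20.17, 18.10). K is determined by |HK| = 40.0 and |KS| = 44.0 together: it lies at the intersection of circle(H, 40.0) and circle(S, 44.0). With |HS| = 69.86, the foot of the radical line on HS is 32.52 from H and the perpendicular offset is √(40.0² − 32.52²) = 23.29. Taking the right-of-HS solution: K = (5.209, -12.82).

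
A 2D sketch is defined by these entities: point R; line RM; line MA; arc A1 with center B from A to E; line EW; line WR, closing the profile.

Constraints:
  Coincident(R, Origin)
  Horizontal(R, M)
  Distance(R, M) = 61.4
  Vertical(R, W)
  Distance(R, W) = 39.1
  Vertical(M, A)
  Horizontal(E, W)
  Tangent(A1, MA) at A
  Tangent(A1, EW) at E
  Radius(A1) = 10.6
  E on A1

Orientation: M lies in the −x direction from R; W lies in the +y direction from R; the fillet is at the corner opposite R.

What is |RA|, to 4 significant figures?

67.69

The virtual corner opposite R is at (-61.40, 39.10). Tangency of A1 to MA means the radius BA is perpendicular to MA and tangency of A1 to EW means the radius BE is perpendicular to EW, with radius 10.6, so the center B sits 10.6 in from both sides at B = (-50.80, 28.50). That places the tangent points at A = (-61.40, 28.50) on MA and E = (-50.80, 39.10) on EW. Then |RA| = |A − R| = 67.69.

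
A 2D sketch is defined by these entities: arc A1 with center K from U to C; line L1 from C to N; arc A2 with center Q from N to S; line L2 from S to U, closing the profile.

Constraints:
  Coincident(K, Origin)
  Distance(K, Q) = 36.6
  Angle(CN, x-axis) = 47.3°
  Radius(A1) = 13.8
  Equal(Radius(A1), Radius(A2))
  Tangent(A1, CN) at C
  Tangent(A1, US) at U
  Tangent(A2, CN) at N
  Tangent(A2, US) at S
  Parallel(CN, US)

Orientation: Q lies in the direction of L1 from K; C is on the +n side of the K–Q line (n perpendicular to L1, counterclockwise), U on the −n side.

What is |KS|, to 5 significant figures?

39.115

The slot axis is L1's direction at 47.3°, so u = (cos 47.3°, sin 47.3°) = (0.67816, 0.73491) and n = (−sin 47.3°, cos 47.3°) = (-0.73491, 0.67816). K is at the origin and Q lies 36.6 along u from K, so Q = 36.6·u = (24.821, 26.898). Tangency of A1 to both parallel lines with radius 13.8 puts C and U at K ± 13.8·n: C = (-10.142, 9.3586), U = (10.142, -9.3586). Equal radii place N and S the same way about Q: N = Q + 13.8·n = (14.679, 36.256), S = Q − 13.8·n = (34.962, 17.539). Then |KS| = |S − K| = 39.115.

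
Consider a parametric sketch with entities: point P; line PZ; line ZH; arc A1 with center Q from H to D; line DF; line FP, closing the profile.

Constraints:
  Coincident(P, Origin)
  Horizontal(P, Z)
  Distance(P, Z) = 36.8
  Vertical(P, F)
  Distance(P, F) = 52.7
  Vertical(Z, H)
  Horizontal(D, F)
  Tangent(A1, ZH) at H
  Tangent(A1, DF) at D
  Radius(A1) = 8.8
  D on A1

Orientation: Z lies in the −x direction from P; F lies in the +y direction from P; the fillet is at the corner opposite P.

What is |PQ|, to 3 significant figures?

52.1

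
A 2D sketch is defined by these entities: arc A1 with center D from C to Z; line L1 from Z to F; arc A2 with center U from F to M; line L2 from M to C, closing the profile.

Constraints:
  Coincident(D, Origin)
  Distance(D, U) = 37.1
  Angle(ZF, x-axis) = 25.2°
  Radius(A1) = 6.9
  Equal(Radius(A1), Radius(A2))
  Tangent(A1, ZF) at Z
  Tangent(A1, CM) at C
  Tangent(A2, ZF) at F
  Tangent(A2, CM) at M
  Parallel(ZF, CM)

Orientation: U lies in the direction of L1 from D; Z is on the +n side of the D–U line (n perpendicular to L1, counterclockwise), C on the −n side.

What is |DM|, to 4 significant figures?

37.74

Tangency of A1 to both parallel lines with radius 6.9 puts Z and C at D ± 6.9·n: Z = (-2.938, 6.243), C = (2.938, -6.243). Equal radii place F and M the same way about U: F = U + 6.9·n = (30.63, 22.04), M = U − 6.9·n = (36.51, 9.553). Then |DM| = |M − D| = 37.74.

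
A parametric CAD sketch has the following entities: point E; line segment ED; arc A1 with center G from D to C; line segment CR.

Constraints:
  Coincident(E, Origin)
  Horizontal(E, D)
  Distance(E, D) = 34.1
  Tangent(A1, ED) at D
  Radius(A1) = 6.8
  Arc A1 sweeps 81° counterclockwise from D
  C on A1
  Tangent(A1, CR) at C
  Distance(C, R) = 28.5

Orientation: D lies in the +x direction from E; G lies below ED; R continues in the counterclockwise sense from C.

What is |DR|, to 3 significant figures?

35.7

E is at the origin; E and D share the same y with |ED| = 34.1 and D on the +x side, so D = (34.1, 0.00). A1 meets ED tangentially, so GD is at right angles to ED, so G = D + (0, -6.8) = (34.1, -6.80). On A1, D sits at bearing 90° from G; an 81° counterclockwise sweep puts C at bearing 171°, so C = G + 6.8·(cos 171°, sin 171°) = (27.4, -5.74). A1 meets CR tangentially, so GC is at right angles to CR, so CR runs along (−sin 171°, cos 171°); with |CR| = 28.5, R = (22.9, -33.9). Then |DR| = |R − D| = 35.7.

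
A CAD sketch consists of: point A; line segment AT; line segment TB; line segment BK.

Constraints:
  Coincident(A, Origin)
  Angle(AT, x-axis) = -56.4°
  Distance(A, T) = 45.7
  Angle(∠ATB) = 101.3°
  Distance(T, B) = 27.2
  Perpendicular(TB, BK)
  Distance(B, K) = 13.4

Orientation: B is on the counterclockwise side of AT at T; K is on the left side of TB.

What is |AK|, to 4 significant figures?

47.90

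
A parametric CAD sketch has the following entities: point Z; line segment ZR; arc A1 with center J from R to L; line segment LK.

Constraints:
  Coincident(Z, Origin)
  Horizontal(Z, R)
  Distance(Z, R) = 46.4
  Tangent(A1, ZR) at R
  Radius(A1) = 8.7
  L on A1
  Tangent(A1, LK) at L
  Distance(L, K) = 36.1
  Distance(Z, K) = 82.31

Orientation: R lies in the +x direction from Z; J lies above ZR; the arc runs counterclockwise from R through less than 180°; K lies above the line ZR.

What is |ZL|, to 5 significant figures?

53.109

Z is at the origin; Z and R share the same y with |ZR| = 46.4 and R on the +x side, so R = (46.400, 0.0000). A1 meets ZR tangentially, so JR is at right angles to ZR, so J = R + (0, 8.7) = (46.400, 8.7000). Since JL ⟂ LK (tangency), |JK| = √(8.7² + 36.1²) = 37.134 regardless of where L sits on A1. So K lies on both circle(Z, 82.31) and circle(J, 37.134); the above-ZR intersection is K = (76.438, 30.532). L is the foot of the tangent from K: L = (53.021, 3.0567).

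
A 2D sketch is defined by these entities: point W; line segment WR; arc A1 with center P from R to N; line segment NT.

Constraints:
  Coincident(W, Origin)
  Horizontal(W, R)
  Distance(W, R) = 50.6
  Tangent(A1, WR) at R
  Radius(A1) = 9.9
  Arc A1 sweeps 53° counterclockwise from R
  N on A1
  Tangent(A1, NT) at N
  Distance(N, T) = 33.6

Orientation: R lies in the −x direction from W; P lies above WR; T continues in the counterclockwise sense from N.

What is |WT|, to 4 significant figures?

38.11

W is at the origin; W and R share the same y with |WR| = 50.6 and R on the −x side, so R = (-50.60, 0.000). A1 meets WR tangentially, so PR is at right angles to WR, so P = R + (0, 9.9) = (-50.60, 9.900). On A1, R sits at bearing -90° from P; a 53° counterclockwise sweep puts N at bearing -37°, so N = P + 9.9·(cos -37°, sin -37°) = (-42.69, 3.942). Since A1 is tangent to NT there, PN ⟂ NT, so NT runs along (−sin -37°, cos -37°); with |NT| = 33.6, T = (-22.47, 30.78). Then |WT| = |T − W| = 38.11.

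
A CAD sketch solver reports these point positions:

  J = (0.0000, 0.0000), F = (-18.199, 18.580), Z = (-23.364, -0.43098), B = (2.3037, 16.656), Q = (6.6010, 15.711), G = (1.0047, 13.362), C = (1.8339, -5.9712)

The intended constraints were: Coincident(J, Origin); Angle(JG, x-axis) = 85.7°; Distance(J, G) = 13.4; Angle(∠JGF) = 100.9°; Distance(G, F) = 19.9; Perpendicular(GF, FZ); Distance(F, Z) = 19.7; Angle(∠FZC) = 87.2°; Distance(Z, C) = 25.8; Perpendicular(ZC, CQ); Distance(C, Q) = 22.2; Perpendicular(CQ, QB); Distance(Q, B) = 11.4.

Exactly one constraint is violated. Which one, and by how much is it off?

Distance(Q, B) = 11.4 — off by 7.00.

J = (0.00, 0.00) ✓; JG at 85.70° ✓; |JG| = 13.40 ✓; ∠JGF = 100.9° ✓; |GF| = 19.90 ✓; ∠(GF, FZ) = 90.00° ✓; |FZ| = 19.70 ✓; ∠FZC = 87.20° ✓; |ZC| = 25.80 ✓; ∠(ZC, CQ) = 90.00° ✓; |CQ| = 22.20 ✓; ∠(CQ, QB) = 90.00° ✓; |QB| = 4.400 ✗.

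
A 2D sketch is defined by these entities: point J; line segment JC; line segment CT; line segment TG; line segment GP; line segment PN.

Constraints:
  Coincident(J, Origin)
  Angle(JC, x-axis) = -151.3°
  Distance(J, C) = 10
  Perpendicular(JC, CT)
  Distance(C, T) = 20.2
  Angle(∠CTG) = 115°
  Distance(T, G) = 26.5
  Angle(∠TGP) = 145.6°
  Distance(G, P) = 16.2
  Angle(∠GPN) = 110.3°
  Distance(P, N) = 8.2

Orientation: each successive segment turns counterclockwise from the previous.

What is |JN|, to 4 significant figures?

37.74

J is at the origin; JC runs at -151.3° with length 10.0, so C = (-8.771, -4.802). The perpendicularity gives CT at right angles to JC, so CT runs at -61.30°; with |CT| = 20.2, T = (0.9291, -22.52). ∠CTG = 115.0° gives TG at 3.700° from the x-axis; with |TG| = 26.5, G = (27.37, -20.81). ∠TGP = 145.6° gives GP at 38.10° from the x-axis; with |GP| = 16.2, P = (40.12, -10.81). ∠GPN = 110.3° gives PN at 107.8° from the x-axis; with |PN| = 8.2, N = (37.62, -3.007). Then |JN| = |N − J| = 37.74.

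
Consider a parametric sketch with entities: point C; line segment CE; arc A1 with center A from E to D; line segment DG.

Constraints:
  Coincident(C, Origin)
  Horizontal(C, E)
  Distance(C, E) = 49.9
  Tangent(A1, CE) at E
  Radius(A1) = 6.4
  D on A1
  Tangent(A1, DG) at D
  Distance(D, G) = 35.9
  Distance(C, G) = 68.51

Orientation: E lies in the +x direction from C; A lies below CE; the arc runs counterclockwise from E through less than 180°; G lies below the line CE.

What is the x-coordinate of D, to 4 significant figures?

43.75

Checks: |CE| = 49.90 ✓; |AD| = 6.400 ✓; ∠(AD, DG) = 90.00° ✓; |DG| = 35.90 ✓; |CG| = 68.51 ✓.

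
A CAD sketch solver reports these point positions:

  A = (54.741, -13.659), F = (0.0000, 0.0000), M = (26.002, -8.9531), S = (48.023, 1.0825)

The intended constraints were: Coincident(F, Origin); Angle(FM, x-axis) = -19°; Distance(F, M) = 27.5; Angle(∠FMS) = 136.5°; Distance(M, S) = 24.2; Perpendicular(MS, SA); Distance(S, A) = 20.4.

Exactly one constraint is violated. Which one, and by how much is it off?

Distance(S, A) = 20.4 — off by 4.20.

F = (0.00, 0.00) ✓; FM at -19.00° ✓; |FM| = 27.50 ✓; ∠FMS = 136.5° ✓; |MS| = 24.20 ✓; ∠(MS, SA) = 90.00° ✓; |SA| = 16.20 ✗.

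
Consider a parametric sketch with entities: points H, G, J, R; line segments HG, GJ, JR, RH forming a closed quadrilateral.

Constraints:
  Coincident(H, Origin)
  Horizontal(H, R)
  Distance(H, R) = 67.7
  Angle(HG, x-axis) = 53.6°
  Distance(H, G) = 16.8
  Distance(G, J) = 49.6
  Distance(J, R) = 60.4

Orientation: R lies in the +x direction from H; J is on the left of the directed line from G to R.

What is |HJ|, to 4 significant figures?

66.40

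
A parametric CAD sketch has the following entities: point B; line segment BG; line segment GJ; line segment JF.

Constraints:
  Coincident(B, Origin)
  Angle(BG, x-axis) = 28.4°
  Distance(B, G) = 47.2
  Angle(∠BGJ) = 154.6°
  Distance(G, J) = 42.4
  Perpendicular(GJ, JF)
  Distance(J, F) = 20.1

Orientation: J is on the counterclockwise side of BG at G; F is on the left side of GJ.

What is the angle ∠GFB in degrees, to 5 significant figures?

25.462°

B is at the origin; BG runs at 28.4° with length 47.2, so G = 47.2·(cos 28.4°, sin 28.4°) = (41.519, 22.449). ∠BGJ = 154.6°, so GJ runs at 28.4° + (180° − 154.6°) = 53.800° from the x-axis; with |GJ| = 42.4, J = G + 42.4·(cos 53.800°, sin 53.800°) = (66.561, 56.665). GJ is perpendicular to JF; with |JF| = 20.1 on the left of GJ, F = J + 20.1·(-0.80696, 0.59061) = (50.341, 68.536). Then cos ∠GFB = FG·FB / (|FG||FB|), giving 25.462°.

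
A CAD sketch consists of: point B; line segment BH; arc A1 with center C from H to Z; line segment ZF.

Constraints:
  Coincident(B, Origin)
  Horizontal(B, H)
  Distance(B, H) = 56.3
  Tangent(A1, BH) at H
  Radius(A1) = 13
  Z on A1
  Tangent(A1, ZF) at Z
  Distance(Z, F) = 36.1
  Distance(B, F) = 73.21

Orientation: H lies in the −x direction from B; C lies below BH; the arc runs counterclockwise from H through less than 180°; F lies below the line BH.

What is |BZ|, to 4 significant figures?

70.52

B is at the origin; B and H share the same y with |BH| = 56.3 and H on the −x side, so H = (-56.30, 0.000). A1 meets BH tangentially, so CH is at right angles to BH, so C = H + (0, -13) = (-56.30, -13.00). Since CZ ⟂ ZF (tangency), |CF| = √(13.0² + 36.1²) = 38.37 regardless of where Z sits on A1. So F lies on both circle(B, 73.21) and circle(C, 38.37); the below-BH intersection is F = (-52.36, -51.17). Z is the foot of the tangent from F: Z = (-68.01, -18.64).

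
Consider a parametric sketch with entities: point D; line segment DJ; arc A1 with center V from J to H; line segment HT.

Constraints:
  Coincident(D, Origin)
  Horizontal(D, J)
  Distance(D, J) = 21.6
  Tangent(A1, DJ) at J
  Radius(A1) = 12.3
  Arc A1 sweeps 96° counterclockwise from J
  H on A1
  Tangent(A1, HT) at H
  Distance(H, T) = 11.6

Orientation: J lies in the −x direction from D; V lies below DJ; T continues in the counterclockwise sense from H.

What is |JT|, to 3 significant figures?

27.4

On A1, J sits at bearing 90° from V; a 96° counterclockwise sweep puts H at bearing 186°, so H = V + 12.3·(cos 186°, sin 186°) = (-33.8, -13.6). The tangent condition forces VH to be normal to HT, so HT runs along (−sin 186°, cos 186°); with |HT| = 11.6, T = (-32.6, -25.1). Then |JT| = |T − J| = 27.4.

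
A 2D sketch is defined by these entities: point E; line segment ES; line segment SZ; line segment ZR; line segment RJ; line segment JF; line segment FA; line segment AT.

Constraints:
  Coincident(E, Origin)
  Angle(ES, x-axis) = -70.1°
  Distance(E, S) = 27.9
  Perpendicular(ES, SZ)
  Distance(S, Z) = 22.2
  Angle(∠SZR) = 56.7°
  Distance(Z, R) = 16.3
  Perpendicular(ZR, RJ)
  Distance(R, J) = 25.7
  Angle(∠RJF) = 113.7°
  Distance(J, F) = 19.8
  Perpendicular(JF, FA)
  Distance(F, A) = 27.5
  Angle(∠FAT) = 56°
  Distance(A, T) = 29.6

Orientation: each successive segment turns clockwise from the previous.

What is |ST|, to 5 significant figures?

6.2692

The perpendicularity gives FA at right angles to JF, so FA runs at -169.70°; with |FA| = 27.5, A = (-6.1165, -48.288). ∠FAT = 56.0° gives AT at 66.300° from the x-axis; with |AT| = 29.6, T = (5.7811, -21.185). Then |ST| = |T − S| = 6.2692.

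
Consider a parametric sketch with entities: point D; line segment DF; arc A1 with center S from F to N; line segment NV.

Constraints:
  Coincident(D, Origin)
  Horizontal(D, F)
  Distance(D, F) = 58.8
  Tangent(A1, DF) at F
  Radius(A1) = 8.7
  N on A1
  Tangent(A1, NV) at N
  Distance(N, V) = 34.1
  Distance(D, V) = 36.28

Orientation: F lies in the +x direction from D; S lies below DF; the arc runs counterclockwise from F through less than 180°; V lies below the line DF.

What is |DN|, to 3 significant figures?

53.2

Checks: |SN| = 8.700 ✓; ∠(SN, NV) = 90.00° ✓; |NV| = 34.10 ✓; |DV| = 36.28 ✓.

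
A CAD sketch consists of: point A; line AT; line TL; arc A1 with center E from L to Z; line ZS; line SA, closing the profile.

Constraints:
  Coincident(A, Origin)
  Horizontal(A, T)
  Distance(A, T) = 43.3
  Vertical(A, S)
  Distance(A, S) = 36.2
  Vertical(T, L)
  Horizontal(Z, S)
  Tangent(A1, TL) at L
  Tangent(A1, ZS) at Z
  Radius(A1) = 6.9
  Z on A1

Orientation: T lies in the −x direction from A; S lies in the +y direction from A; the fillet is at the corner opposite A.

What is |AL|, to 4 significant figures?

52.28

A is at the origin; A and T share the same y with |AT| = 43.3 and T on the −x side, so T = (-43.30, 0.000). AS is vertical with |AS| = 36.2 and S on the +y side, so S = (0.000, 36.20). The virtual corner opposite A is at (-43.30, 36.20). A1 meets TL tangentially, so EL is at right angles to TL and tangency of A1 to ZS means the radius EZ is perpendicular to ZS, with radius 6.9, so the center E sits 6.9 in from both sides at E = (-36.40, 29.30). That places the tangent points at L = (-43.30, 29.30) on TL and Z = (-36.40, 36.20) on ZS. Then |AL| = |L − A| = 52.28.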